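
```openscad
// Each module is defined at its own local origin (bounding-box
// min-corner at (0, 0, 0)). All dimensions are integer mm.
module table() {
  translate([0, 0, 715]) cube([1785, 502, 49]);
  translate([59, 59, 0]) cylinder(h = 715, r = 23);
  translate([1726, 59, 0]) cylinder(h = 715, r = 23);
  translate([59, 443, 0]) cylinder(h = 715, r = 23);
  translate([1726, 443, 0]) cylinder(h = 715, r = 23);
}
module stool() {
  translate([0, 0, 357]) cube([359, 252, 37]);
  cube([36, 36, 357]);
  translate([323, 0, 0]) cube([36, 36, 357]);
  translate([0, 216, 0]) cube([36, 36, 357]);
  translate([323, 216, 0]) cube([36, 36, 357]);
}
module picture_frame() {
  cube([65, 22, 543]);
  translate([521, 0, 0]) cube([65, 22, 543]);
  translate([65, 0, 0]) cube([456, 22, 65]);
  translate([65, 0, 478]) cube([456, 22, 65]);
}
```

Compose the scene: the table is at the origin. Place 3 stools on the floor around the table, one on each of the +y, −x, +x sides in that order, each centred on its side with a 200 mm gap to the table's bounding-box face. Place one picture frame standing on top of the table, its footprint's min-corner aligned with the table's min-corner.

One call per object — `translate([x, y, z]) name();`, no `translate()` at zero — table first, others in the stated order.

table();
translate([713, 702, 0]) stool();
translate([-559, 125, 0]) stool();
translate([1985, 125, 0]) stool();
translate([0, 0, 764]) picture_frame();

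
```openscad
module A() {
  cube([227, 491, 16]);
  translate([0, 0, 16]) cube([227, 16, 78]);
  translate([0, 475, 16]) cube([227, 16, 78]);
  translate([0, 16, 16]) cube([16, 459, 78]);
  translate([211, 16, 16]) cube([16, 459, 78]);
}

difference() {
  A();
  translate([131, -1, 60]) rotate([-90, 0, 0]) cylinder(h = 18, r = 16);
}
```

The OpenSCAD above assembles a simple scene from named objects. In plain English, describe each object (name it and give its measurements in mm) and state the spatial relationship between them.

A is an open-topped rectangular box: outside dimensions 227×491×94 mm, with a uniform wall and base thickness of 16 mm. The base is a full 227×491 slab on the floor; four walls sit on top of the base. The front and back walls (the −y and +y sides) span the full width; the two side walls fit between them.

The open box has a circular hole of radius 16 mm through its front wall, centred at (x = 131, z = 60).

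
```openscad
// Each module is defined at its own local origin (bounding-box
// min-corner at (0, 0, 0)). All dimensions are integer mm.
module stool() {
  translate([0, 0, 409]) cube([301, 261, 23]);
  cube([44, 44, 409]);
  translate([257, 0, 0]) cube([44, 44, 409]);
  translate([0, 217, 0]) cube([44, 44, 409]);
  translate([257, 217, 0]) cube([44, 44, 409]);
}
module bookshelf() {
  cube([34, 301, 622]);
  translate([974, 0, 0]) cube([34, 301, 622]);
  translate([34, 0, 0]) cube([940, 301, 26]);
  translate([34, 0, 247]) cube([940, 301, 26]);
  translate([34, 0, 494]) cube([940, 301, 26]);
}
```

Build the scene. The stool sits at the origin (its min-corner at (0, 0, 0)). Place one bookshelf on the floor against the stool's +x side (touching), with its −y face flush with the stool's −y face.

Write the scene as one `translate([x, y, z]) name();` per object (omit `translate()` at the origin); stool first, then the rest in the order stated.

stool();
translate([301, 0, 0]) bookshelf();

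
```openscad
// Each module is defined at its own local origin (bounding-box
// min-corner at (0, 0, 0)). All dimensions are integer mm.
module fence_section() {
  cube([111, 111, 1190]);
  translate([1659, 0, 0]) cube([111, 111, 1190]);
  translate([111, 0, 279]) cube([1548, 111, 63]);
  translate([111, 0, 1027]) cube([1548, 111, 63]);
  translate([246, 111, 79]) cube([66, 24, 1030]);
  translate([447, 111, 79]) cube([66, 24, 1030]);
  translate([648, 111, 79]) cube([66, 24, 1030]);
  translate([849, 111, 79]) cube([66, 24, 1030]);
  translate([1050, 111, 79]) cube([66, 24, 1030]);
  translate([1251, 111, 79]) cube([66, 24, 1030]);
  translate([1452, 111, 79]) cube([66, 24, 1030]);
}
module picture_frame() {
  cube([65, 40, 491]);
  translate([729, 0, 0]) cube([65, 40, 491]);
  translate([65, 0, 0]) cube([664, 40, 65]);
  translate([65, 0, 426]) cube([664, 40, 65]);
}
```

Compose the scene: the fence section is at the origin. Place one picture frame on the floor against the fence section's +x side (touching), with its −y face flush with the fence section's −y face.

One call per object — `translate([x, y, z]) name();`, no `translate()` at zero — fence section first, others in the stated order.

fence_section();
translate([1770, 0, 0]) picture_frame();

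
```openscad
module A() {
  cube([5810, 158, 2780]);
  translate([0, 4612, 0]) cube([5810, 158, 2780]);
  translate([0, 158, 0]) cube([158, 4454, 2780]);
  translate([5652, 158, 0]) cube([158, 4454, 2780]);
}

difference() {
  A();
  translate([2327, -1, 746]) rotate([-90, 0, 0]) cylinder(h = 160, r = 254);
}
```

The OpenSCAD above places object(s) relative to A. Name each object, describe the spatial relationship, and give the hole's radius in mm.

The subtracted cylinder has r = 254 mm.

A is a house frame. The house frame has a circular hole through its front wall. The hole's radius is 254 mm.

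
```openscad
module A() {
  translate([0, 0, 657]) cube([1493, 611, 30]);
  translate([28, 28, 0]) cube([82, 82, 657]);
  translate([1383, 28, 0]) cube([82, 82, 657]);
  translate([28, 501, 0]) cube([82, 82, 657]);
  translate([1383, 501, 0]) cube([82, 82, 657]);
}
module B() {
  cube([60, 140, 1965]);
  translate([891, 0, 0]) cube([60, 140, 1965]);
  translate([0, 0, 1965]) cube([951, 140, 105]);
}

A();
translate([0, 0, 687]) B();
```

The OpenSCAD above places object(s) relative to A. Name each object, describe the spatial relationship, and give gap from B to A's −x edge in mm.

A is a table. B is a door frame. The door frame is on top of the table. The gap from the door frame to the table's −x edge is 0 mm.

The door frame's min-x is at 0; the table's min-x is 0; gap = 0 mm.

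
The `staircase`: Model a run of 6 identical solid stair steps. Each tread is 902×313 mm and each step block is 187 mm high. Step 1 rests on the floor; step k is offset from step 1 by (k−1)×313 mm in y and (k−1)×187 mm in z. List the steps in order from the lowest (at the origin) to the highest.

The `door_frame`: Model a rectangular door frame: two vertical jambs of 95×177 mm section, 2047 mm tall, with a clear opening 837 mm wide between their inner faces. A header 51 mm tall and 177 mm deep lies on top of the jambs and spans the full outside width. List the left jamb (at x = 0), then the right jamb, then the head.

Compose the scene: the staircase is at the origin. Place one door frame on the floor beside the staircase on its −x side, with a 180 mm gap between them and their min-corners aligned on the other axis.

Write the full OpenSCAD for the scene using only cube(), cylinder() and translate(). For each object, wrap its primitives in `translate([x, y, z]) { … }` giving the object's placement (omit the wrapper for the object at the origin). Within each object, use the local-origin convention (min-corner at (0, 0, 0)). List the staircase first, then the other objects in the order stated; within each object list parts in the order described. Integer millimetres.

cube([902, 313, 187]);
translate([0, 313, 187]) cube([902, 313, 187]);
translate([0, 626, 374]) cube([902, 313, 187]);
translate([0, 939, 561]) cube([902, 313, 187]);
translate([0, 1252, 748]) cube([902, 313, 187]);
translate([0, 1565, 935]) cube([902, 313, 187]);
translate([-1207, 0, 0]) {
  cube([95, 177, 2047]);
  translate([932, 0, 0]) cube([95, 177, 2047]);
  translate([0, 0, 2047]) cube([1027, 177, 51]);
}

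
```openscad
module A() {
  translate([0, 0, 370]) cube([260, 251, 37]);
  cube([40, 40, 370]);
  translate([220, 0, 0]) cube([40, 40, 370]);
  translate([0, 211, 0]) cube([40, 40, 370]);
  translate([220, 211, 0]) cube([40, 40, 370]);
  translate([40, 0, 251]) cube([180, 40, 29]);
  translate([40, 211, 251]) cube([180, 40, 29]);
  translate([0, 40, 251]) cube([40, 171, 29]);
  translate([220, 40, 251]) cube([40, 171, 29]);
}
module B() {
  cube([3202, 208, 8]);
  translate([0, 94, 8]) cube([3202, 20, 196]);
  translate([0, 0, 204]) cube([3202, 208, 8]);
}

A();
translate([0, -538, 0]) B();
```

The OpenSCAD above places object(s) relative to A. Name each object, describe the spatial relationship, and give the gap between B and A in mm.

A is a stool. B is an I-beam. The I-beam is on the floor beside the stool on its −y side. The gap between the I-beam and the stool is 330 mm.

The I-beam's nearest face is 330 mm from the stool's −y face.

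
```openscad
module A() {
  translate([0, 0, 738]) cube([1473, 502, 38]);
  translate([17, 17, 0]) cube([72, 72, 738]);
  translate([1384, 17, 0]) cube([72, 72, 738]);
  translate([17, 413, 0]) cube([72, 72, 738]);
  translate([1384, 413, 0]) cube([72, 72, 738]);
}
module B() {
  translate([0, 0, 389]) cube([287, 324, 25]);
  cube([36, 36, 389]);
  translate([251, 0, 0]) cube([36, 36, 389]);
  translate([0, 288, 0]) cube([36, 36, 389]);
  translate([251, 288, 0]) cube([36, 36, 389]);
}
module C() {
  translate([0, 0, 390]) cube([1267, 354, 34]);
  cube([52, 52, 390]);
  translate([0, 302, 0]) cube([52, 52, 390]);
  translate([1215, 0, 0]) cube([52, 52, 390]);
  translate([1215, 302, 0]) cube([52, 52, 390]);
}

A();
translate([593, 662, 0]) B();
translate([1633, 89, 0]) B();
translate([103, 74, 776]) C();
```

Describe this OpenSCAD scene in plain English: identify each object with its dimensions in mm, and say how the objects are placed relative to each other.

A is a rectangular dining table. The top is 1473×502×38 mm with its upper surface at z = 776 mm. It stands on four 72×72 mm square legs, each inset 17 mm from the nearest pair of top edges, running from the floor to the underside of the top.

B is a simple wooden stool: a rectangular seat 287 mm (x) by 324 mm (y), 25 mm thick, top face at z = 414 mm, on four square legs, each 36×36 mm in cross-section. The legs rest on z = 0, each flush with a corner of the seat.

C is a long wooden bench with a 1267 mm (x) × 354 mm (y) seat, 34 mm thick, its top surface 424 mm above the floor. Four 52 mm square legs at the seat corners, flush with the edges, run from z = 0 to the seat underside.

Two stools sit around the table at the +y, +x sides. The bench is on top of the table, centred.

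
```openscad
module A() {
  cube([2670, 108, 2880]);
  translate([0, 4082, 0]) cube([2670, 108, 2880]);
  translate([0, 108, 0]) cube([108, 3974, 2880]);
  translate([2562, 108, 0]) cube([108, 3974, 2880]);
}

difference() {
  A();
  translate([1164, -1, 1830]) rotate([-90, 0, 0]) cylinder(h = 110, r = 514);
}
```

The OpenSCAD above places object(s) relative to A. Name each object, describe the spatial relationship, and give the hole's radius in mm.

A is a house frame. The house frame has a circular hole through its front wall. The hole's radius is 514 mm.

The subtracted cylinder has r = 514 mm.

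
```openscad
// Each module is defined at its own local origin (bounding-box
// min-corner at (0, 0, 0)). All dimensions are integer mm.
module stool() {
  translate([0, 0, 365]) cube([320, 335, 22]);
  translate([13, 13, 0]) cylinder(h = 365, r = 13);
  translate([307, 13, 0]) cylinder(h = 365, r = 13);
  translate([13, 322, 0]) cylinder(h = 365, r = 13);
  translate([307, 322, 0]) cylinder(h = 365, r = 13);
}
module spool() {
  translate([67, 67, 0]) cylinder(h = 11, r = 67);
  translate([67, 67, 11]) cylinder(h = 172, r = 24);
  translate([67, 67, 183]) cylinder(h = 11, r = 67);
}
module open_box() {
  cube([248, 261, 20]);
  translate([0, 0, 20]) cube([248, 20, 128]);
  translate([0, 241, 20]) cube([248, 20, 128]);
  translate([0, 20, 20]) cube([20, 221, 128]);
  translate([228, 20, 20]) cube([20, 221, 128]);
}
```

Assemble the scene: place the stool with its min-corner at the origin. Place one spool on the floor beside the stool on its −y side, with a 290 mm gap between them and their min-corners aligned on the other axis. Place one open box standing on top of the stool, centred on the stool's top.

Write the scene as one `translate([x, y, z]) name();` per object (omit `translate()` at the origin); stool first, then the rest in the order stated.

stool();
translate([0, -424, 0]) spool();
translate([36, 37, 387]) open_box();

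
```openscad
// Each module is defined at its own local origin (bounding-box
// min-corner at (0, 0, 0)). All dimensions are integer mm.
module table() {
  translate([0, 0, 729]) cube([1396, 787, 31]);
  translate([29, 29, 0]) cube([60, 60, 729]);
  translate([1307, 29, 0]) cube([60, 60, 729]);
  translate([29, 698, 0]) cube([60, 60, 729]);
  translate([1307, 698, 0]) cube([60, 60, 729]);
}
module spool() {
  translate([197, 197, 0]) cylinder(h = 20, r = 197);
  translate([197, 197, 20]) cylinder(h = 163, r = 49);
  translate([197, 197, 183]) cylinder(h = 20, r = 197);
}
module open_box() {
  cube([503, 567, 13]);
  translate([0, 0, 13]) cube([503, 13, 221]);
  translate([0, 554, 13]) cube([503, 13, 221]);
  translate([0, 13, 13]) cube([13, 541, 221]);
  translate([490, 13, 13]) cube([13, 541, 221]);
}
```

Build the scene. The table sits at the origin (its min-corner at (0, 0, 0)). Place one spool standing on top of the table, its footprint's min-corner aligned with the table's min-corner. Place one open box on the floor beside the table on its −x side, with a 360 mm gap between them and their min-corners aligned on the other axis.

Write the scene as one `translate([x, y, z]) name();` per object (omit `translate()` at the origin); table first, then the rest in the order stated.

table();
translate([0, 0, 760]) spool();
translate([-863, 0, 0]) open_box();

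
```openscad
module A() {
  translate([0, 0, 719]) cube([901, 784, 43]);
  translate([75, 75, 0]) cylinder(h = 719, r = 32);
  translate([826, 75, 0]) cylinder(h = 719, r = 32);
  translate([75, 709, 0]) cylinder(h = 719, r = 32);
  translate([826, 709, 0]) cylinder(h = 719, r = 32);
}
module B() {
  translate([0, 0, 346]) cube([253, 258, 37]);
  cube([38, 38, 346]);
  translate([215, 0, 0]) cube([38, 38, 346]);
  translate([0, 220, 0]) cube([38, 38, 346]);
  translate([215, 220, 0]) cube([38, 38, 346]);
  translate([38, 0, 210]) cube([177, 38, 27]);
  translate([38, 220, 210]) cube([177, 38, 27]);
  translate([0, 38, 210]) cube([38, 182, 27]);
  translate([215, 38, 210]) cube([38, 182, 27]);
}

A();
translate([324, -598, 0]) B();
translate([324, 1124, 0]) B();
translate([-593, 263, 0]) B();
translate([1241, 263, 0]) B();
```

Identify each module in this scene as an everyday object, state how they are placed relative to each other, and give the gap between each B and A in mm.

A is a table. B is a stool. Four stools sit around the table at the −y, +y, −x, +x sides. The gap between each stool and the table is 340 mm.

Each stool's nearest face is 340 mm from the table's bounding box.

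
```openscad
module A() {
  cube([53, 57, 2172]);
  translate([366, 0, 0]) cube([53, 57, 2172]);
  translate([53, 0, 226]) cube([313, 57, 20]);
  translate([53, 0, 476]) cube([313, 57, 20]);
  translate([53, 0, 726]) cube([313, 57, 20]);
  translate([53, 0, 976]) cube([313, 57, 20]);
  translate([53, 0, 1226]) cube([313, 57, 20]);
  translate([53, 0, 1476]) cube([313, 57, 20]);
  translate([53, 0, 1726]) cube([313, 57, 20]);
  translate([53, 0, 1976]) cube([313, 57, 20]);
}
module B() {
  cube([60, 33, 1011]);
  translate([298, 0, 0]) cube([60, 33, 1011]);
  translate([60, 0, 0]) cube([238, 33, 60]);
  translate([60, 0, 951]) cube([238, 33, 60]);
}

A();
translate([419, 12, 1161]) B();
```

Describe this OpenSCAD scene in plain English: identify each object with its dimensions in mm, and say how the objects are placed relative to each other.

A is a wooden ladder with two side rails of 53×57 mm section and 2172 mm height, set 419 mm apart overall. Between them run 8 rectangular rungs (57 mm deep, 20 mm thick), front faces flush with the rails' −y face. The bottom of the first rung is 226 mm above the floor and each subsequent rung is 250 mm higher than the one below.

B is a rectangular picture frame lying in the x–z plane (depth along y). The opening is 238 mm wide (x) by 891 mm tall (z), surrounded by a border 60 mm wide on all four sides. The frame is 33 mm deep and is made of two full-height vertical stiles with two horizontal rails fitted between them.

The picture frame is beside the ladder with their tops flush at z = 2172.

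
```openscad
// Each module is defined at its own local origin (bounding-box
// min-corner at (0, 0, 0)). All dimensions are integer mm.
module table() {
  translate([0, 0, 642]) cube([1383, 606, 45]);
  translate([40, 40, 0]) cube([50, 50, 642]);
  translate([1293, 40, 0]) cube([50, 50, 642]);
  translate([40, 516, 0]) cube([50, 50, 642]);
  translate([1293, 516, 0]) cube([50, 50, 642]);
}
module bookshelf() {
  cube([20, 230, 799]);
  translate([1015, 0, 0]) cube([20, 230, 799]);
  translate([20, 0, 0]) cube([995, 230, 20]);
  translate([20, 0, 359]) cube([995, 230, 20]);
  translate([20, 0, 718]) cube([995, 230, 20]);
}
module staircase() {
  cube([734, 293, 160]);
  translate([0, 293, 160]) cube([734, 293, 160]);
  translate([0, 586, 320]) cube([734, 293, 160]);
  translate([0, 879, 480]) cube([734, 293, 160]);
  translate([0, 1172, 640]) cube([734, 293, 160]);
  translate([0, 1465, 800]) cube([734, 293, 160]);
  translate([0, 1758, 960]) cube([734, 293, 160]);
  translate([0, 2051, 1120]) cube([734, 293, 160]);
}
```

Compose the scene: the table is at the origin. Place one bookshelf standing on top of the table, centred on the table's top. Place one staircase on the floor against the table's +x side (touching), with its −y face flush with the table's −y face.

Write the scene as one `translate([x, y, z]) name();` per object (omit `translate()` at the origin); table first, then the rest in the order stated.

table();
translate([174, 188, 687]) bookshelf();
translate([1383, 0, 0]) staircase();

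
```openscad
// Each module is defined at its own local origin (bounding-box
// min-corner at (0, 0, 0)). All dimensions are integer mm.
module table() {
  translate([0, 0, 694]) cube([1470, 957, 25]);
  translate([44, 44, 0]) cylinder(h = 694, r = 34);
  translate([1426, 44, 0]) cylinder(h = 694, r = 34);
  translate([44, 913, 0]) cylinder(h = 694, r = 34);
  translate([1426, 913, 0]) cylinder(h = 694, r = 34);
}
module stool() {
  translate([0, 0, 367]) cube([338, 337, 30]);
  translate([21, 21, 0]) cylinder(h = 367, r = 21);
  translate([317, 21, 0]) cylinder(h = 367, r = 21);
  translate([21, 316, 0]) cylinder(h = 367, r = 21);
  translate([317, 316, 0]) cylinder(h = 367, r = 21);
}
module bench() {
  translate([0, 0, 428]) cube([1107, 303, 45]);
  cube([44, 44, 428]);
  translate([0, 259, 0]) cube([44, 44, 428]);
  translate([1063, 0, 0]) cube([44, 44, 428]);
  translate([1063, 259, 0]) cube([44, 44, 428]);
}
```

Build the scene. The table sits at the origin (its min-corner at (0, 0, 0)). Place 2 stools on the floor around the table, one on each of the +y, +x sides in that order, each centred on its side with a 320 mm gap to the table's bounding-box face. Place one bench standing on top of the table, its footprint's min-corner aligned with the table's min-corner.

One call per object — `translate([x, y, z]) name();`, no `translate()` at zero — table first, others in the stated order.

table();
translate([566, 1277, 0]) stool();
translate([1790, 310, 0]) stool();
translate([0, 0, 719]) bench();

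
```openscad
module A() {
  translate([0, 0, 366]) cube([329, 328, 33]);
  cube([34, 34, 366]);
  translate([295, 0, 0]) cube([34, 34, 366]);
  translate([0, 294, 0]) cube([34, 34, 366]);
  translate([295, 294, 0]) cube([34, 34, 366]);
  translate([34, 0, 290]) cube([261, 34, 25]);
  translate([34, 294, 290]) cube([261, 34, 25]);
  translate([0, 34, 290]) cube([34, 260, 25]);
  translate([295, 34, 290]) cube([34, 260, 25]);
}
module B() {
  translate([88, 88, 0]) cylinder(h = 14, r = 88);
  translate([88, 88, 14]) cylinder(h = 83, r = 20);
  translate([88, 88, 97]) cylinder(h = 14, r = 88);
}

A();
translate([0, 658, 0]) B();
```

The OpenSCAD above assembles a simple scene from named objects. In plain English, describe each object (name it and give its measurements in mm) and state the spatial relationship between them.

A is a four-legged stool. The seat is 329×328 mm, 33 mm thick, top at z = 399 mm. It stands on four square legs, each 34×34 mm in cross-section, from z = 0 to the seat underside, each flush with a corner of the seat. Four stretchers, 34 mm wide and 25 mm tall, connect adjacent legs with their undersides at z = 290 mm, each running between the inner faces of the legs it joins and aligned with the legs' outer faces on the other axis.

B is a spool: two coaxial disc flanges of radius 88 mm and thickness 14 mm, joined by a core cylinder of radius 20 mm and height 83 mm. The lower flange rests on z = 0 and the three cylinders share a vertical axis.

The spool is on the floor beside the stool on its +y side.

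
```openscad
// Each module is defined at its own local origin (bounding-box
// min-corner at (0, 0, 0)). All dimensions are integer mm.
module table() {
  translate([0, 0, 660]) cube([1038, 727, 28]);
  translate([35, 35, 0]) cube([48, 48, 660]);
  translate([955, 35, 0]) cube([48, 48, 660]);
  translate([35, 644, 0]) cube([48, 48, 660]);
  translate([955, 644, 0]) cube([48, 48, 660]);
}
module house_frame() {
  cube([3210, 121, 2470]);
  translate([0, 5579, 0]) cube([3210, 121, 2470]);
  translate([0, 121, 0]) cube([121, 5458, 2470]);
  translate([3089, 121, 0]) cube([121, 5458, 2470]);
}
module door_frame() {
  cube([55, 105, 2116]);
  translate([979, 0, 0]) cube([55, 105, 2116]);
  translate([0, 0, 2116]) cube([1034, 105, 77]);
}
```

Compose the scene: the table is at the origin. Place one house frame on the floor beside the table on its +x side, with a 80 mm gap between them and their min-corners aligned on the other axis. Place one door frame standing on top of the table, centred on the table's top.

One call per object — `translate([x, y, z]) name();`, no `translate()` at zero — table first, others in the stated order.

table();
translate([1118, 0, 0]) house_frame();
translate([2, 311, 688]) door_frame();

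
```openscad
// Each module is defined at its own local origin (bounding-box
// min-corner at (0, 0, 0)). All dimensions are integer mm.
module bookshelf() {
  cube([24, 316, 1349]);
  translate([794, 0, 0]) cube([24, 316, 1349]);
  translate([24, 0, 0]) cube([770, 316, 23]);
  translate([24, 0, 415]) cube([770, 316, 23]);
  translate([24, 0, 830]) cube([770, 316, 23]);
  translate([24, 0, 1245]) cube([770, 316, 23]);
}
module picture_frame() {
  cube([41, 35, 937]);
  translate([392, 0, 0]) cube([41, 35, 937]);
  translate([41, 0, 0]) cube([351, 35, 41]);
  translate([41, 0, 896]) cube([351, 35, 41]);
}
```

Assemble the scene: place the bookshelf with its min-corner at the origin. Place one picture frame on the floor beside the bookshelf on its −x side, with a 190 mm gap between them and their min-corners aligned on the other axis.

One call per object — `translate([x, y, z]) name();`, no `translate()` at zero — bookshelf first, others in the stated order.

bookshelf();
translate([-623, 0, 0]) picture_frame();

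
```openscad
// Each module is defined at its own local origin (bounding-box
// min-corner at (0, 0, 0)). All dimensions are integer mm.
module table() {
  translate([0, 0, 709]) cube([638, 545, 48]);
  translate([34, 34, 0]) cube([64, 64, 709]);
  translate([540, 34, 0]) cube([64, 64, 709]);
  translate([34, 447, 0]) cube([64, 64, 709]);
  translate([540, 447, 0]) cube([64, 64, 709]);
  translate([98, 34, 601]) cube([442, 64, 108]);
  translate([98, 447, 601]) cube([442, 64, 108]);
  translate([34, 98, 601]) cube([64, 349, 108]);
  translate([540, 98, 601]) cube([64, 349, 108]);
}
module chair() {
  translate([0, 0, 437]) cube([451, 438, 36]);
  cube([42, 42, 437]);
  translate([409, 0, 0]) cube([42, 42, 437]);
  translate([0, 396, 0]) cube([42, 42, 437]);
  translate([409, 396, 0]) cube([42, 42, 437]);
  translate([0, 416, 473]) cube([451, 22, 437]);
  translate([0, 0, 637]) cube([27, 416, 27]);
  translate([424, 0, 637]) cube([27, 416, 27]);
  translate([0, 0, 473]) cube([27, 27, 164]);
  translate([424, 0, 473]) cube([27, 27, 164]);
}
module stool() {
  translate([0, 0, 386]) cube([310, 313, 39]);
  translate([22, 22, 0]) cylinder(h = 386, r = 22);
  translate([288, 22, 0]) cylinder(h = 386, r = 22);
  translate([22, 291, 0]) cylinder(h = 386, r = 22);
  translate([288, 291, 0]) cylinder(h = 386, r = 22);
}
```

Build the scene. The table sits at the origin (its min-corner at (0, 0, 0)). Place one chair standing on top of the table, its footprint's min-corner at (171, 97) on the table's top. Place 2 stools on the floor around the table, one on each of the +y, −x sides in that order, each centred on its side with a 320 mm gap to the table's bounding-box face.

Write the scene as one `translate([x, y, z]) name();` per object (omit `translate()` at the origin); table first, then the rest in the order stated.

table();
translate([171, 97, 757]) chair();
translate([164, 865, 0]) stool();
translate([-630, 116, 0]) stool();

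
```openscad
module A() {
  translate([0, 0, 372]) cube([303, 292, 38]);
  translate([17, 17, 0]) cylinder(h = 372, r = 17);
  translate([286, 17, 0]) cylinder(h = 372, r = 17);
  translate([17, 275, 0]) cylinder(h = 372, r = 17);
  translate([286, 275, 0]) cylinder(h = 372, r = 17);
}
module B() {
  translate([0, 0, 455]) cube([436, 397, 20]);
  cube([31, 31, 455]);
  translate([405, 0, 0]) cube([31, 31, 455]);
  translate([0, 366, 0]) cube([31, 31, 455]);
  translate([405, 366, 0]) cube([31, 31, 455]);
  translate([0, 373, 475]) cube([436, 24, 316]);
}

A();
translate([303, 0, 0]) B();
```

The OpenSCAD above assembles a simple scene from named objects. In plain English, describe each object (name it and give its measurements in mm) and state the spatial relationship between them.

A is a simple wooden stool: a rectangular seat 303 mm (x) by 292 mm (y), 38 mm thick, top face at z = 410 mm, on four round legs, each 34 mm in diameter. The legs rest on z = 0, each leg's axis is inset half a diameter from the nearest pair of seat edges (so the leg's bounding box is flush with the corner).

B is a chair. The seat is a 436×397×20 mm slab with its top at z = 475 mm, on four 31×31 mm corner legs (flush with the seat edges, standing on z = 0). A flat backrest 24 mm thick, 316 mm tall, spans the full seat width and rises from the seat top along its +y edge, rear face flush with the rear of the seat.

The chair is against the stool's +x side, with their −y faces flush.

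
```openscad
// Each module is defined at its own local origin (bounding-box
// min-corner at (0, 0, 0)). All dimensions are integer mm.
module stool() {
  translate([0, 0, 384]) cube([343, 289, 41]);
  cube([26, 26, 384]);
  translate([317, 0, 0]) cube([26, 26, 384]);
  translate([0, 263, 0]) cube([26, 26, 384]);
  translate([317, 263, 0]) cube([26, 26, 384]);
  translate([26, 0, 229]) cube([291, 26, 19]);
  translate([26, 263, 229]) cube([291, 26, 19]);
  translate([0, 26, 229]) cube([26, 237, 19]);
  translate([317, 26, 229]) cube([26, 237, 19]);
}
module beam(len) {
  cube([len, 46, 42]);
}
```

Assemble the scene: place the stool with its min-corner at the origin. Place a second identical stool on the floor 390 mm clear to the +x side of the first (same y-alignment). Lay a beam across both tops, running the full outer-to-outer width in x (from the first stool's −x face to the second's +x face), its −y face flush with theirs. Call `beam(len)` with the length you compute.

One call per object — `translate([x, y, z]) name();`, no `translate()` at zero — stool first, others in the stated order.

stool();
translate([733, 0, 0]) stool();
translate([0, 0, 425]) beam(1076);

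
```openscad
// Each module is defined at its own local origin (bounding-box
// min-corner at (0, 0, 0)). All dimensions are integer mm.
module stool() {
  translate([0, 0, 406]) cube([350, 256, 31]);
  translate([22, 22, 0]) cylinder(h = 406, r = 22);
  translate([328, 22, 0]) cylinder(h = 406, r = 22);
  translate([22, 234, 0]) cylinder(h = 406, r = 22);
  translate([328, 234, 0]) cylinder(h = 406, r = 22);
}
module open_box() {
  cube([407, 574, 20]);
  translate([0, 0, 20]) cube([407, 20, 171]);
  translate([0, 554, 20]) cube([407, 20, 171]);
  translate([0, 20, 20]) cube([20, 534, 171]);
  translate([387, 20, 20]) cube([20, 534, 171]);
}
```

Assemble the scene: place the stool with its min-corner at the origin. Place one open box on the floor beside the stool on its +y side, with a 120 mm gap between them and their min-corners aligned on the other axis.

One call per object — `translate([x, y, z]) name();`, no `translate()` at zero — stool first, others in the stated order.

stool();
translate([0, 376, 0]) open_box();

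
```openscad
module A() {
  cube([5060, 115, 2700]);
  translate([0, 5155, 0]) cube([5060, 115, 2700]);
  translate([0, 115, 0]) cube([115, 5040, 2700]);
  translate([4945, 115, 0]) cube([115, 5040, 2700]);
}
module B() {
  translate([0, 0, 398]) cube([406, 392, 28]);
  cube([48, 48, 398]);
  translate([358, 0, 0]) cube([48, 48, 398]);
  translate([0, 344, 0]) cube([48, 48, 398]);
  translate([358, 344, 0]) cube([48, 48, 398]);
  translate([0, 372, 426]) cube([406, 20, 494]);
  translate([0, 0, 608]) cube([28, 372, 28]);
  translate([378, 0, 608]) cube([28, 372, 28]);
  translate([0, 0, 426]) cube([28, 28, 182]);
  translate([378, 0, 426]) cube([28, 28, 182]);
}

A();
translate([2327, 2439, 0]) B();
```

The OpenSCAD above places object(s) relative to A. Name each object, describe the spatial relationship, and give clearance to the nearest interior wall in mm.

A is a house frame. B is a chair. The chair sits inside the house frame, centred. The clearance to the nearest interior wall is 2212 mm.

Clearances: x = 2212, y = 2324; minimum 2212 mm.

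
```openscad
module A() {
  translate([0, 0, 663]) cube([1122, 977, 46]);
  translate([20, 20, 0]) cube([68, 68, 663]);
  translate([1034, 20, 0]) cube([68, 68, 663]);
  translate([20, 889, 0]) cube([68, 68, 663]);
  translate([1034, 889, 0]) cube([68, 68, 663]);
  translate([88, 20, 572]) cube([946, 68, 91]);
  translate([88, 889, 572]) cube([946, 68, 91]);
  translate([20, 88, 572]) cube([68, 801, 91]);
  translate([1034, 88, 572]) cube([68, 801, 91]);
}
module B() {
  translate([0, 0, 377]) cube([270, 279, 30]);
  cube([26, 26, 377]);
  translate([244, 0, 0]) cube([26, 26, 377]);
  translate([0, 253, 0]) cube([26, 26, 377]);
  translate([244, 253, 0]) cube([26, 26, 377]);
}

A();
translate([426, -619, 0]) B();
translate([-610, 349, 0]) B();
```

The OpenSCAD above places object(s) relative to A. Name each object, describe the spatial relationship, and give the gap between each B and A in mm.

A is a table. B is a stool. Two stools sit around the table at the −y, −x sides. The gap between each stool and the table is 340 mm.

Each stool's nearest face is 340 mm from the table's bounding box.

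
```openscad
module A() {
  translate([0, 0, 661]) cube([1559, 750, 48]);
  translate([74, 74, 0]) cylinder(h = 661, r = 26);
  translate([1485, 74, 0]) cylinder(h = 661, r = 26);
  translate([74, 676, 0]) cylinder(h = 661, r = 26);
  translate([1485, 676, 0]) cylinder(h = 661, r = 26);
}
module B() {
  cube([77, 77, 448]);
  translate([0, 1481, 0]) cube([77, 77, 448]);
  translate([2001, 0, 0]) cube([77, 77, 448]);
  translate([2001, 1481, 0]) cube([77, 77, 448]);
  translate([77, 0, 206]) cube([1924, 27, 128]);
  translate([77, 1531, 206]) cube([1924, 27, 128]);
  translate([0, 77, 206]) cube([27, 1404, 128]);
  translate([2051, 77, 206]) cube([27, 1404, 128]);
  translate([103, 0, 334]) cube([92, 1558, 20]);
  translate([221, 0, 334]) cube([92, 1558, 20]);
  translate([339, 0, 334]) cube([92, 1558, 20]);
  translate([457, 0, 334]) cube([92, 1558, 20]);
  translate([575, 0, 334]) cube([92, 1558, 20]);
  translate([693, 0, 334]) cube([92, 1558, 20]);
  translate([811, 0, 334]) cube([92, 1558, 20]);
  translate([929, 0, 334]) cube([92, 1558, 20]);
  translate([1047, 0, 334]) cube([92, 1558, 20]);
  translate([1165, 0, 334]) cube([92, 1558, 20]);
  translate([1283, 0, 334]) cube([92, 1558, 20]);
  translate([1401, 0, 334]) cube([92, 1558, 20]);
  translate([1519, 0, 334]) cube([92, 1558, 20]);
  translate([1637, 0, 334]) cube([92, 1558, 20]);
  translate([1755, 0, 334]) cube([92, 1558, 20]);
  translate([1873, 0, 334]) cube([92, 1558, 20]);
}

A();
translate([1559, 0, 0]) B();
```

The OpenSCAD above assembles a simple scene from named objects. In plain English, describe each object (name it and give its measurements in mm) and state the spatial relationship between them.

A is a rectangular dining table. The top is 1559×750×48 mm with its upper surface at z = 709 mm. It stands on four round legs of 52 mm diameter, each leg's bounding box inset 48 mm from the nearest pair of top edges, running from the floor to the underside of the top.

B is a bed frame 2078 mm long (x) by 1558 mm wide (y). Four 77×77 mm corner posts, 448 mm tall, at the corners of the footprint. Four rails of 27 mm thickness and 128 mm height run between adjacent posts with their undersides at z = 206 mm, their outer faces flush with the outside of the frame (the two x-running rails run between the posts' inner faces; the two y-running rails run between the posts' inner faces). 16 slats, each 92 mm wide (x) and 20 mm thick, lie across the top of the two x-running rails, running the full 1558 mm width of the frame in y; the slats are evenly spaced along x between the inner faces of the end posts with equal gaps (rounded down to the nearest mm) at the −x end and between each pair — any rounding remainder accumulates at the +x end.

The bed frame is against the table's +x side, with their −y faces flush.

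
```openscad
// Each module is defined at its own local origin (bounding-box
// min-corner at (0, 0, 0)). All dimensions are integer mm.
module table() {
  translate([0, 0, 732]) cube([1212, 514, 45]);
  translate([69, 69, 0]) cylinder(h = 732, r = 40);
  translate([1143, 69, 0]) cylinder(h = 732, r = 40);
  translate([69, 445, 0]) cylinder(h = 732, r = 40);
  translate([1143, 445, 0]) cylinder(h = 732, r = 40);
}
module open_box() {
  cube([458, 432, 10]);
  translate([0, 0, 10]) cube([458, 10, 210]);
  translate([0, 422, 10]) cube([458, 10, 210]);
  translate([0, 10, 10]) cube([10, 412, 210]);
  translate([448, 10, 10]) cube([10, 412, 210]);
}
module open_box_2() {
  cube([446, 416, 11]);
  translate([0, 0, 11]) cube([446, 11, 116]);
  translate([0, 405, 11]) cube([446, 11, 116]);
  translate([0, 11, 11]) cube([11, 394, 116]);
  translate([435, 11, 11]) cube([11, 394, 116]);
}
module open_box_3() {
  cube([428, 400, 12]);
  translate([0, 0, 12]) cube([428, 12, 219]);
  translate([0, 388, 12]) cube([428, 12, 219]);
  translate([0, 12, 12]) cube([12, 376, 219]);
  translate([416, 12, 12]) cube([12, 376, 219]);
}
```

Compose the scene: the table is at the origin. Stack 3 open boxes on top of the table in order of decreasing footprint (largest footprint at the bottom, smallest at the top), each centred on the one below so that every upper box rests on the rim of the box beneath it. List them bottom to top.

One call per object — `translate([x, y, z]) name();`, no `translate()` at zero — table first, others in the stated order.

table();
translate([377, 41, 777]) open_box();
translate([383, 49, 997]) open_box_2();
translate([392, 57, 1124]) open_box_3();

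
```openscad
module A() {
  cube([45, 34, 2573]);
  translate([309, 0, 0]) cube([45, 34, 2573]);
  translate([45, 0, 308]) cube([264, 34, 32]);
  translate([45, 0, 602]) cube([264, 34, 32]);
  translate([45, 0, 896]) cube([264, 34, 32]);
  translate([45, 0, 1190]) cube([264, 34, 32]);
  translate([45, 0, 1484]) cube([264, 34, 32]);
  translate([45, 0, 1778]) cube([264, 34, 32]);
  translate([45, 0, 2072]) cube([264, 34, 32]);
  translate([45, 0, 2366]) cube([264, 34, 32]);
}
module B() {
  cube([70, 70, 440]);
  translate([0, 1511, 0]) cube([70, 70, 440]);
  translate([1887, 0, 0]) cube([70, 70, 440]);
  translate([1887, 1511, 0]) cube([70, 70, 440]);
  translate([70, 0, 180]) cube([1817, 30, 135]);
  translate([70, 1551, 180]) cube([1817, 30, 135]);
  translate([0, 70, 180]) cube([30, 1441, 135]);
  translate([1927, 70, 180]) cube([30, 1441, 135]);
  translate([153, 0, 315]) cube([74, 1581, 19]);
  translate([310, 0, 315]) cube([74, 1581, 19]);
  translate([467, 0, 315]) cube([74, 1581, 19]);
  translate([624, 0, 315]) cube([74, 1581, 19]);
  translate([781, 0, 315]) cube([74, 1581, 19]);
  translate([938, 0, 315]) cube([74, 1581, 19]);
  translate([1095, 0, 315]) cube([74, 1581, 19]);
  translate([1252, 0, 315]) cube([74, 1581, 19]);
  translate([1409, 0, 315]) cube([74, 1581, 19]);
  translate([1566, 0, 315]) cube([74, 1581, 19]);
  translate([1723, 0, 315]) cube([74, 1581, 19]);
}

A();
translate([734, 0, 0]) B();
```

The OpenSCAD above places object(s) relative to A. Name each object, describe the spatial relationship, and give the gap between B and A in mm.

The bed frame's nearest face is 380 mm from the ladder's +x face.

A is a ladder. B is a bed frame. The bed frame is on the floor beside the ladder on its +x side. The gap between the bed frame and the ladder is 380 mm.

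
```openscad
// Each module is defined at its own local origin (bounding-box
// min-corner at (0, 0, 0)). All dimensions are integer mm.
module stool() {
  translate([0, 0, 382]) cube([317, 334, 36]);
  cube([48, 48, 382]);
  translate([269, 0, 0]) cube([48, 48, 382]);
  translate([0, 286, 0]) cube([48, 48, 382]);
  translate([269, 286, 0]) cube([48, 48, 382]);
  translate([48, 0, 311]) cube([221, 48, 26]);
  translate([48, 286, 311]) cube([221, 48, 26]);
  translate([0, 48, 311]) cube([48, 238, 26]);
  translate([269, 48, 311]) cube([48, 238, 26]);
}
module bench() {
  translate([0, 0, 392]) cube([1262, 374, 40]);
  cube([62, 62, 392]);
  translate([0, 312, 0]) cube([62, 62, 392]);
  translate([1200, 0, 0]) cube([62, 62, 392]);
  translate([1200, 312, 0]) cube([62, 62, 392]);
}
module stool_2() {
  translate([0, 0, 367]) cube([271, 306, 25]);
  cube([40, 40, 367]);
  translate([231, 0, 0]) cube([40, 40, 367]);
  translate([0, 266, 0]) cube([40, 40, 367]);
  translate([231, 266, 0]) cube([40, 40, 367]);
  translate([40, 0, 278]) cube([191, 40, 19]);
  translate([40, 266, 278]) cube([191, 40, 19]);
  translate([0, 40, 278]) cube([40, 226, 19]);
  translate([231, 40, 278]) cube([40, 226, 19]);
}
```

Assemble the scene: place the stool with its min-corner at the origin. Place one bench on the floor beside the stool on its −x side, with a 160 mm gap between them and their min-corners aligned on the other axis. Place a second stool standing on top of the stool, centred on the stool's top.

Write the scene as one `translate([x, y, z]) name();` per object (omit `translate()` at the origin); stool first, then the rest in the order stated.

stool();
translate([-1422, 0, 0]) bench();
translate([23, 14, 418]) stool_2();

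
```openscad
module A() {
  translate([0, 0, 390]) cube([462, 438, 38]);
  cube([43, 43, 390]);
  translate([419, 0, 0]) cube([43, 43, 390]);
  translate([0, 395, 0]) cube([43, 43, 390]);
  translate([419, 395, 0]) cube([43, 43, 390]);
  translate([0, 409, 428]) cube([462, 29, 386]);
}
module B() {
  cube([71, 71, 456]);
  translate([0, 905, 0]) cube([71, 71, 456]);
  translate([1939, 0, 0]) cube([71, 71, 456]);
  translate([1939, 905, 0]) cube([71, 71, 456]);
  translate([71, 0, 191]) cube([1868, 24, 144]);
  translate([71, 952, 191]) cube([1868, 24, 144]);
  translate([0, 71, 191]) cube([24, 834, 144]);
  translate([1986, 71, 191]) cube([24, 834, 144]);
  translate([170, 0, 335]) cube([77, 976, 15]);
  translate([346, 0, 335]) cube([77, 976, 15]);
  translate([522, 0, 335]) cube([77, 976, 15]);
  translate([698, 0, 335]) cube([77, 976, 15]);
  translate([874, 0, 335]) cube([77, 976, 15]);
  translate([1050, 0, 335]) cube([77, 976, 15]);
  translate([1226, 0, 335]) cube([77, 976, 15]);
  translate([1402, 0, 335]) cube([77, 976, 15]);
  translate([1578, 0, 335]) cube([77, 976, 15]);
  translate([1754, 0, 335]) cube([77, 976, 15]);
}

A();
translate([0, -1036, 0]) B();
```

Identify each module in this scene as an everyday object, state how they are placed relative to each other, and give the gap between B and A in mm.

A is a chair. B is a bed frame. The bed frame is on the floor beside the chair on its −y side. The gap between the bed frame and the chair is 60 mm.

The bed frame's nearest face is 60 mm from the chair's −y face.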